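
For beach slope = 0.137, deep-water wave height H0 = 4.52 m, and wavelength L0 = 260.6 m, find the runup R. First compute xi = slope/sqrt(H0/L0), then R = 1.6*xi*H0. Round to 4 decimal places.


xi = slope / sqrt(H0/L0)
H0/L0 = 4.52/260.6 = 0.017345
sqrt(0.017345) = 0.131699
xi = 0.137 / 0.131699 = 1.040252
R = 1.6 * xi * H0 = 1.6 * 1.040252 * 4.52
R = 7.5231 m

7.5231


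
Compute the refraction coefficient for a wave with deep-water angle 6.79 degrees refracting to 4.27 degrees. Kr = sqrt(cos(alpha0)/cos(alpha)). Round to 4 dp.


Kr = sqrt(cos(alpha0) / cos(alpha))
cos(6.79) = 0.992986
cos(4.27) = 0.997224
Kr = sqrt(0.992986 / 0.997224)
Kr = sqrt(0.995750)
Kr = 0.9979

0.9979


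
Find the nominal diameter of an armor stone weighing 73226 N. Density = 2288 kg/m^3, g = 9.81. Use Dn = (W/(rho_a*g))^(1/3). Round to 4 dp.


V = W / (rho_a * g)
V = 73226 / (2288 * 9.81)
V = 73226 / 22445.28
V = 3.262423 m^3
Dn = V^(1/3) = 3.262423^(1/3)
Dn = 1.4831 m

1.4831


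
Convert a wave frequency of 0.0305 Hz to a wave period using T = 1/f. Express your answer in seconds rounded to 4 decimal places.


T = 1 / f
T = 1 / 0.0305
T = 32.7869 s

32.7869


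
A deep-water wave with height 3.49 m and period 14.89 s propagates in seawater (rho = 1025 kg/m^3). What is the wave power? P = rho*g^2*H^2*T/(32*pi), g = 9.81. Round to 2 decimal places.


P = rho * g^2 * H^2 * T / (32 * pi)
P = 1025 * 9.81^2 * 3.49^2 * 14.89 / (32 * pi)
P = 1025 * 96.2361 * 12.1801 * 14.89 / 100.53096
P = 177953.93 W/m

177953.93


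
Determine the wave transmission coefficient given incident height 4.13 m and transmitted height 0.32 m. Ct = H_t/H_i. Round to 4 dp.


Ct = H_t / H_i
Ct = 0.32 / 4.13
Ct = 0.0775

0.0775


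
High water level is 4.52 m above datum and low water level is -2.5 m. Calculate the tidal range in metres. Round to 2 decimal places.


Tidal range = High water - Low water
Tidal range = 4.52 - (-2.5)
Tidal range = 7.02 m

7.02


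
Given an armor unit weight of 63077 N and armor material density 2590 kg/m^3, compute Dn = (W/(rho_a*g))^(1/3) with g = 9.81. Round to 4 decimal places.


V = W / (rho_a * g)
V = 63077 / (2590 * 9.81)
V = 63077 / 25407.90
V = 2.482574 m^3
Dn = V^(1/3) = 2.482574^(1/3)
Dn = 1.3540 m

1.3540


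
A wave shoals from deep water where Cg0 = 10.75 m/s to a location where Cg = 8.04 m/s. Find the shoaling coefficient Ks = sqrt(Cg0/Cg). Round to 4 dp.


Ks = sqrt(Cg0 / Cg)
Ks = sqrt(10.75 / 8.04)
Ks = sqrt(1.3371)
Ks = 1.1563

1.1563


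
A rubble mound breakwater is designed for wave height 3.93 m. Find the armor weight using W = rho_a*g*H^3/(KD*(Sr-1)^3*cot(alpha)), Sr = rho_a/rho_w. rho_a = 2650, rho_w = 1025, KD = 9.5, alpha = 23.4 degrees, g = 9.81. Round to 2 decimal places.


Sr = rho_a / rho_w = 2650 / 1025 = 2.585366
(Sr - 1) = 1.585366
(Sr - 1)^3 = 3.984635
cot(23.4) = 1 / tan(23.4) = 1 / 0.432739 = 2.310864
Numerator = 2650 * 9.81 * 3.93^3 = 1577947.4374
Denominator = 9.5 * 3.984635 * 2.310864 = 87.475499
W = 1577947.4374 / 87.475499
W = 18038.74 N

18038.74


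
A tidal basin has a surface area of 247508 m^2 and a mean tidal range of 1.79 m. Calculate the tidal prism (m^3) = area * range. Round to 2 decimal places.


Tidal prism = Area * Tidal range
P = 247508 * 1.79
P = 443039.32 m^3

443039.32


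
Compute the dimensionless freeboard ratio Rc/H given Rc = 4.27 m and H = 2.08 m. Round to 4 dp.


Relative freeboard = Rc / H
= 4.27 / 2.08
= 2.0529

2.0529


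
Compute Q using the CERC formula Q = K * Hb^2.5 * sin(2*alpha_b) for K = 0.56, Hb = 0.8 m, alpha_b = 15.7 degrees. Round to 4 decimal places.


Q = K * Hb^2.5 * sin(2 * alpha_b)
Hb^2.5 = 0.8^2.5 = 0.572433
sin(2 * 15.7) = sin(31.4) = 0.521010
Q = 0.56 * 0.572433 * 0.521010
Q = 0.1670 m^3/s

0.1670


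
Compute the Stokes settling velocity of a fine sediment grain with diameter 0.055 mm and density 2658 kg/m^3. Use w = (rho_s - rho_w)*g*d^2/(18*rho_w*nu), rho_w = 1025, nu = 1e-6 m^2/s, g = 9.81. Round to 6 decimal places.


w = (rho_s - rho_w) * g * d^2 / (18 * rho_w * nu)
d = 0.055 mm = 0.000055 m
rho_s - rho_w = 2658 - 1025 = 1633
Numerator = 1633 * 9.81 * (0.000055)^2 = 0.000048459683
Denominator = 18 * 1025 * 1e-6 = 0.018450
w = 0.002627 m/s

0.002627


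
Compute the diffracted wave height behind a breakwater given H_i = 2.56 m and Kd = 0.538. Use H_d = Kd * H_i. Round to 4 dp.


H_d = Kd * H_i
H_d = 0.538 * 2.56
H_d = 1.3773 m

1.3773


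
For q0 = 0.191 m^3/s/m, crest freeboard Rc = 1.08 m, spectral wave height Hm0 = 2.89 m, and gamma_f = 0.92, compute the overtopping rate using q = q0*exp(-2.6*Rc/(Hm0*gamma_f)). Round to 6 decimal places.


q = q0 * exp(-2.6 * Rc / (Hm0 * gamma_f))
Exponent = -2.6 * 1.08 / (2.89 * 0.92)
= -2.6 * 1.08 / 2.6588
= -1.056116
exp(-1.056116) = 0.347804
q = 0.191 * 0.347804
q = 0.066431 m^3/s/m

0.066431


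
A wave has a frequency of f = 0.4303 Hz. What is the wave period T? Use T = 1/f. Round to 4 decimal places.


T = 1 / f
T = 1 / 0.4303
T = 2.3240 s

2.3240


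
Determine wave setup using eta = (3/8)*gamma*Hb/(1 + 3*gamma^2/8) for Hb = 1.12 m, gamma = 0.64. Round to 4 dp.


eta = (3/8) * gamma * Hb / (1 + 3*gamma^2/8)
Numerator = (3/8) * 0.64 * 1.12 = 0.268800
Denominator = 1 + 3*0.64^2/8 = 1 + 0.153600 = 1.153600
eta = 0.268800 / 1.153600
eta = 0.2330 m

0.2330


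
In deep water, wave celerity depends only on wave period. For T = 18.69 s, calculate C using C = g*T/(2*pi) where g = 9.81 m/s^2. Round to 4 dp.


We use the deep-water celerity formula:
C = g * T / (2 * pi)
C = 9.81 * 18.69 / (2 * 3.14159...)
C = 183.348900 / 6.283185
C = 29.1809 m/s

29.1809


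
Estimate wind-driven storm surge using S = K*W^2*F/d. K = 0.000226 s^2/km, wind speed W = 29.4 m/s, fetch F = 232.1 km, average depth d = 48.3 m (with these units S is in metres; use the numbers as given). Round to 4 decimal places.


S = K * W^2 * F / d
W^2 = 29.4^2 = 864.36
S = 0.000226 * 864.36 * 232.1 / 48.3
Numerator = 0.000226 * 864.36 * 232.1 = 45.339658
S = 45.339658 / 48.3 = 0.9387 m

0.9387


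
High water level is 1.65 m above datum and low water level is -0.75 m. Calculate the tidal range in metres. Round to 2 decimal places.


Tidal range = High water - Low water
Tidal range = 1.65 - (-0.75)
Tidal range = 2.40 m

2.40


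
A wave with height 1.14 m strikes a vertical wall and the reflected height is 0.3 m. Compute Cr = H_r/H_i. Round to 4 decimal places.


Cr = H_r / H_i
Cr = 0.3 / 1.14
Cr = 0.2632

0.2632


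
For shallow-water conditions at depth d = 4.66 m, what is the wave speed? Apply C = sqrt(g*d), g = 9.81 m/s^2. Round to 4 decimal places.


Using the shallow-water approximation:
C = sqrt(g * d) = sqrt(9.81 * 4.66)
C = sqrt(45.7146)
C = 6.7613 m/s

6.7613


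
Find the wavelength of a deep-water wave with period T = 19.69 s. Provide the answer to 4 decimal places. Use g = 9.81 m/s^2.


L0 = g * T^2 / (2 * pi)
L0 = 9.81 * 19.69^2 / (2 * pi)
L0 = 9.81 * 387.6961 / 6.28319
L0 = 3803.2987 / 6.28319
L0 = 605.3138 m

605.3138


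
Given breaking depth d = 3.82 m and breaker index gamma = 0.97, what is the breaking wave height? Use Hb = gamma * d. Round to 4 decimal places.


Hb = gamma * d
Hb = 0.97 * 3.82
Hb = 3.7054 m

3.7054


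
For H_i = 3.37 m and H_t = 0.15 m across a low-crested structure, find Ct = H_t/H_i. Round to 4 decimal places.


Ct = H_t / H_i
Ct = 0.15 / 3.37
Ct = 0.0445

0.0445


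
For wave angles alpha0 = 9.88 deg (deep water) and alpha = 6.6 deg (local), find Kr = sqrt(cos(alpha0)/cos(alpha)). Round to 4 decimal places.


Kr = sqrt(cos(alpha0) / cos(alpha))
cos(9.88) = 0.985169
cos(6.6) = 0.993373
Kr = sqrt(0.985169 / 0.993373)
Kr = sqrt(0.991742)
Kr = 0.9959

0.9959


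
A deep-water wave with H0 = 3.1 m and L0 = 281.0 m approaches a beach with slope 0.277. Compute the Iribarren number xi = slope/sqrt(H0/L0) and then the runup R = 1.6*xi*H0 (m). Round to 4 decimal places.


xi = slope / sqrt(H0/L0)
H0/L0 = 3.1/281.0 = 0.011032
sqrt(0.011032) = 0.105033
xi = 0.277 / 0.105033 = 2.637255
R = 1.6 * xi * H0 = 1.6 * 2.637255 * 3.1
R = 13.0808 m

13.0808


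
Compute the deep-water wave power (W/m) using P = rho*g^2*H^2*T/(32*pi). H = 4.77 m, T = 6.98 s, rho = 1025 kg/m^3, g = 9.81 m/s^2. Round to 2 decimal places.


P = rho * g^2 * H^2 * T / (32 * pi)
P = 1025 * 9.81^2 * 4.77^2 * 6.98 / (32 * pi)
P = 1025 * 96.2361 * 22.7529 * 6.98 / 100.53096
P = 155831.13 W/m

155831.13


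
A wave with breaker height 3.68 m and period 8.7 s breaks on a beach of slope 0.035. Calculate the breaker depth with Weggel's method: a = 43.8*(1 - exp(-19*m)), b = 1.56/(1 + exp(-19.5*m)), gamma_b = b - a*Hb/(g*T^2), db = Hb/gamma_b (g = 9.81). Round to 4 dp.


a = 43.8 * (1 - exp(-19 * m))
exp(-19 * 0.035) = exp(-0.6650) = 0.514274
a = 43.8 * (1 - 0.514274) = 21.274819
b = 1.56 / (1 + exp(-19.5 * m))
exp(-19.5 * 0.035) = exp(-0.6825) = 0.505352
b = 1.56 / (1 + 0.505352) = 1.036302
Hb / (g * T^2) = 3.68 / (9.81 * 8.7^2) = 3.68 / 742.5189 = 0.00495610
gamma_b = b - a * Hb/(g*T^2) = 1.036302 - 21.274819 * 0.00495610 = 0.930862
db = Hb / gamma_b = 3.68 / 0.930862
db = 3.9533 m

3.9533


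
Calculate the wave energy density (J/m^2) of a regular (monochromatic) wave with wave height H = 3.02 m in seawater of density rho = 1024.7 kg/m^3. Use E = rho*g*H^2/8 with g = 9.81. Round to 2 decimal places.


E = (1/8) * rho * g * H^2
E = (1/8) * 1024.7 * 9.81 * 3.02^2
E = 0.125 * 1024.7 * 9.81 * 9.1204
E = 11460.13 J/m^2

11460.13


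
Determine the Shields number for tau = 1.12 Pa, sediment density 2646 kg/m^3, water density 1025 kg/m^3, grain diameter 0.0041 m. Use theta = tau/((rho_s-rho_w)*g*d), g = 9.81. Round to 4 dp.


theta = tau / ((rho_s - rho_w) * g * d)
rho_s - rho_w = 2646 - 1025 = 1621
Denominator = 1621 * 9.81 * 0.0041 = 65.198241
theta = 1.12 / 65.198241
theta = 0.0172

0.0172


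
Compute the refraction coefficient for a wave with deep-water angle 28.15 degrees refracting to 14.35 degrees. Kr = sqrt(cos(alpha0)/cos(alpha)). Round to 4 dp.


Kr = sqrt(cos(alpha0) / cos(alpha))
cos(28.15) = 0.881715
cos(14.35) = 0.968800
Kr = sqrt(0.881715 / 0.968800)
Kr = sqrt(0.910111)
Kr = 0.9540

0.9540


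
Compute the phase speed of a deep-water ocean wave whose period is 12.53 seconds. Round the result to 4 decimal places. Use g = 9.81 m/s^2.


We use the deep-water celerity formula:
C = g * T / (2 * pi)
C = 9.81 * 12.53 / (2 * 3.14159...)
C = 122.919300 / 6.283185
C = 19.5632 m/s

19.5632


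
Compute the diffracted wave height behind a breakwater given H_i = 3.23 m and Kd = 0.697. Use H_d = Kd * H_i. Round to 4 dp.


H_d = Kd * H_i
H_d = 0.697 * 3.23
H_d = 2.2513 m

2.2513


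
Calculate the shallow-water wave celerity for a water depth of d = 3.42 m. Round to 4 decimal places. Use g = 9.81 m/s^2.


Using the shallow-water approximation:
C = sqrt(g * d) = sqrt(9.81 * 3.42)
C = sqrt(33.5502)
C = 5.7923 m/s

5.7923


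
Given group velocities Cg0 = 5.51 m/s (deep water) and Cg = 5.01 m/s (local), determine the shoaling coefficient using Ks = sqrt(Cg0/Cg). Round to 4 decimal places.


Ks = sqrt(Cg0 / Cg)
Ks = sqrt(5.51 / 5.01)
Ks = sqrt(1.0998)
Ks = 1.0487

1.0487


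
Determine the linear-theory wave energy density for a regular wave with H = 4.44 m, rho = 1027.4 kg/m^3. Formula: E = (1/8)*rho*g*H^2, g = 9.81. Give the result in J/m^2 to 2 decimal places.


E = (1/8) * rho * g * H^2
E = (1/8) * 1027.4 * 9.81 * 4.44^2
E = 0.125 * 1027.4 * 9.81 * 19.7136
E = 24836.16 J/m^2

24836.16


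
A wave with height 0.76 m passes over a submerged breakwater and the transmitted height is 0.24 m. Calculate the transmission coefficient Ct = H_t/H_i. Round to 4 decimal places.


Ct = H_t / H_i
Ct = 0.24 / 0.76
Ct = 0.3158

0.3158


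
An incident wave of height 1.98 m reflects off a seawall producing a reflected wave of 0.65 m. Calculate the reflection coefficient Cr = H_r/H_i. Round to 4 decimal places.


Cr = H_r / H_i
Cr = 0.65 / 1.98
Cr = 0.3283

0.3283


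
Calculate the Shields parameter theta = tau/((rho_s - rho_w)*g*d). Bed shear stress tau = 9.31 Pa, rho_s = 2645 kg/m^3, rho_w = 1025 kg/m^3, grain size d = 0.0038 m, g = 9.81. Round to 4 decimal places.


theta = tau / ((rho_s - rho_w) * g * d)
rho_s - rho_w = 2645 - 1025 = 1620
Denominator = 1620 * 9.81 * 0.0038 = 60.390360
theta = 9.31 / 60.390360
theta = 0.1542

0.1542


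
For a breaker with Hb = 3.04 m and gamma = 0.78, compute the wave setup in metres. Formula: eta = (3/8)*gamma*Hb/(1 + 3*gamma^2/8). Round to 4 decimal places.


eta = (3/8) * gamma * Hb / (1 + 3*gamma^2/8)
Numerator = (3/8) * 0.78 * 3.04 = 0.889200
Denominator = 1 + 3*0.78^2/8 = 1 + 0.228150 = 1.228150
eta = 0.889200 / 1.228150
eta = 0.7240 m

0.7240


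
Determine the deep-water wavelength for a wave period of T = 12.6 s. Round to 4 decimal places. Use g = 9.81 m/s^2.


L0 = g * T^2 / (2 * pi)
L0 = 9.81 * 12.6^2 / (2 * pi)
L0 = 9.81 * 158.7600 / 6.28319
L0 = 1557.4356 / 6.28319
L0 = 247.8736 m

247.8736


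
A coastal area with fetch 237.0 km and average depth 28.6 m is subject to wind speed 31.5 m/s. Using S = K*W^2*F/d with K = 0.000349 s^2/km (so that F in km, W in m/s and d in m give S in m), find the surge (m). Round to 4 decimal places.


S = K * W^2 * F / d
W^2 = 31.5^2 = 992.25
S = 0.000349 * 992.25 * 237.0 / 28.6
Numerator = 0.000349 * 992.25 * 237.0 = 82.071974
S = 82.071974 / 28.6 = 2.8696 m

2.8696


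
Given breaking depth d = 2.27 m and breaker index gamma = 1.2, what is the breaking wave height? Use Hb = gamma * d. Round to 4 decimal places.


Hb = gamma * d
Hb = 1.2 * 2.27
Hb = 2.7240 m

2.7240


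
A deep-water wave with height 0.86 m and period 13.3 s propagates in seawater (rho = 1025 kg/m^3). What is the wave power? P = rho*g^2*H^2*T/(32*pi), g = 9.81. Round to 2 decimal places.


P = rho * g^2 * H^2 * T / (32 * pi)
P = 1025 * 9.81^2 * 0.86^2 * 13.3 / (32 * pi)
P = 1025 * 96.2361 * 0.7396 * 13.3 / 100.53096
P = 9651.85 W/m

9651.85


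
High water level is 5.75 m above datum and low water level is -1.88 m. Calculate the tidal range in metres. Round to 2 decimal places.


Tidal range = High water - Low water
Tidal range = 5.75 - (-1.88)
Tidal range = 7.63 m

7.63


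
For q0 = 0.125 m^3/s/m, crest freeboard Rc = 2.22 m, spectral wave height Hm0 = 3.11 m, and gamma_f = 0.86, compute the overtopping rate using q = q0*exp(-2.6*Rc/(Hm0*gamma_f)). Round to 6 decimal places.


q = q0 * exp(-2.6 * Rc / (Hm0 * gamma_f))
Exponent = -2.6 * 2.22 / (3.11 * 0.86)
= -2.6 * 2.22 / 2.6746
= -2.158080
exp(-2.158080) = 0.115547
q = 0.125 * 0.115547
q = 0.014443 m^3/s/m

0.014443


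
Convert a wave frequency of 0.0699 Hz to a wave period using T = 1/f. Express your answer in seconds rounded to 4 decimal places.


T = 1 / f
T = 1 / 0.0699
T = 14.3062 s

14.3062


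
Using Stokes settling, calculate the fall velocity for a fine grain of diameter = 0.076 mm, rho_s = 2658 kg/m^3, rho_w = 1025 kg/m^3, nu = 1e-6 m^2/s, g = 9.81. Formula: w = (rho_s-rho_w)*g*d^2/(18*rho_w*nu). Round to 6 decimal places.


w = (rho_s - rho_w) * g * d^2 / (18 * rho_w * nu)
d = 0.076 mm = 0.000076 m
rho_s - rho_w = 2658 - 1025 = 1633
Numerator = 1633 * 9.81 * (0.000076)^2 = 0.000092529960
Denominator = 18 * 1025 * 1e-6 = 0.018450
w = 0.005015 m/s

0.005015


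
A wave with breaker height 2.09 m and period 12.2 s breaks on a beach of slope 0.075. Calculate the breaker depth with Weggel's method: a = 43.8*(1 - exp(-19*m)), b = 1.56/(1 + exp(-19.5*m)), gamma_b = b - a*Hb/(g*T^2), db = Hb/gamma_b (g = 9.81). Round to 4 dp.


a = 43.8 * (1 - exp(-19 * m))
exp(-19 * 0.075) = exp(-1.4250) = 0.240508
a = 43.8 * (1 - 0.240508) = 33.265729
b = 1.56 / (1 + exp(-19.5 * m))
exp(-19.5 * 0.075) = exp(-1.4625) = 0.231656
b = 1.56 / (1 + 0.231656) = 1.266587
Hb / (g * T^2) = 2.09 / (9.81 * 12.2^2) = 2.09 / 1460.1204 = 0.00143139
gamma_b = b - a * Hb/(g*T^2) = 1.266587 - 33.265729 * 0.00143139 = 1.218971
db = Hb / gamma_b = 2.09 / 1.218971
db = 1.7146 m

1.7146


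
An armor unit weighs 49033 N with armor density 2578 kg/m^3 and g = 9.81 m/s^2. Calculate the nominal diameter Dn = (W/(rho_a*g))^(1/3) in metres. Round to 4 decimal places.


V = W / (rho_a * g)
V = 49033 / (2578 * 9.81)
V = 49033 / 25290.18
V = 1.938816 m^3
Dn = V^(1/3) = 1.938816^(1/3)
Dn = 1.2469 m

1.2469


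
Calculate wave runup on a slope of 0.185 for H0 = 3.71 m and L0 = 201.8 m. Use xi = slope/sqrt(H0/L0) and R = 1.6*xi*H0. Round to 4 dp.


xi = slope / sqrt(H0/L0)
H0/L0 = 3.71/201.8 = 0.018385
sqrt(0.018385) = 0.135590
xi = 0.185 / 0.135590 = 1.364411
R = 1.6 * xi * H0 = 1.6 * 1.364411 * 3.71
R = 8.0991 m

8.0991


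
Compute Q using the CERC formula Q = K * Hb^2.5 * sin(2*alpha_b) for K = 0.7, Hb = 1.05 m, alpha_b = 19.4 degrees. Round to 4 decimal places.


Q = K * Hb^2.5 * sin(2 * alpha_b)
Hb^2.5 = 1.05^2.5 = 1.129726
sin(2 * 19.4) = sin(38.8) = 0.626604
Q = 0.7 * 1.129726 * 0.626604
Q = 0.4955 m^3/s

0.4955


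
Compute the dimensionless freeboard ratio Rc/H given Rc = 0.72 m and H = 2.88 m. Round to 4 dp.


Relative freeboard = Rc / H
= 0.72 / 2.88
= 0.2500

0.2500


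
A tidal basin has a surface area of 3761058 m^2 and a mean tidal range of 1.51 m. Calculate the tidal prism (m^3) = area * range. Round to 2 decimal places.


Tidal prism = Area * Tidal range
P = 3761058 * 1.51
P = 5679197.58 m^3

5679197.58


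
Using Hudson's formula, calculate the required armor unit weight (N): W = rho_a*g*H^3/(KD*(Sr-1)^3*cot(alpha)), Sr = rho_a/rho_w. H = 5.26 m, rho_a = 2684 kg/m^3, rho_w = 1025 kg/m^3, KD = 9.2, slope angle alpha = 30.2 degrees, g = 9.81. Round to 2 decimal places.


Sr = rho_a / rho_w = 2684 / 1025 = 2.618537
(Sr - 1) = 1.618537
(Sr - 1)^3 = 4.240017
cot(30.2) = 1 / tan(30.2) = 1 / 0.582014 = 1.718172
Numerator = 2684 * 9.81 * 5.26^3 = 3831852.2173
Denominator = 9.2 * 4.240017 * 1.718172 = 67.022718
W = 3831852.2173 / 67.022718
W = 57172.44 N

57172.44


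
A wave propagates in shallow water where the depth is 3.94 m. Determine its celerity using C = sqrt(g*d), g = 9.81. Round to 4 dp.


Using the shallow-water approximation:
C = sqrt(g * d) = sqrt(9.81 * 3.94)
C = sqrt(38.6514)
C = 6.2170 m/s

6.2170


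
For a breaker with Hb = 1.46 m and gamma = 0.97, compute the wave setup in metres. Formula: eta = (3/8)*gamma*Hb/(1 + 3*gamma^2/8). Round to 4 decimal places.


eta = (3/8) * gamma * Hb / (1 + 3*gamma^2/8)
Numerator = (3/8) * 0.97 * 1.46 = 0.531075
Denominator = 1 + 3*0.97^2/8 = 1 + 0.352838 = 1.352838
eta = 0.531075 / 1.352838
eta = 0.3926 m

0.3926


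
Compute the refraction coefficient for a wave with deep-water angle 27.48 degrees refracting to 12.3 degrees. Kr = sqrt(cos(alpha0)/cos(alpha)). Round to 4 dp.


Kr = sqrt(cos(alpha0) / cos(alpha))
cos(27.48) = 0.887172
cos(12.3) = 0.977046
Kr = sqrt(0.887172 / 0.977046)
Kr = sqrt(0.908015)
Kr = 0.9529

0.9529


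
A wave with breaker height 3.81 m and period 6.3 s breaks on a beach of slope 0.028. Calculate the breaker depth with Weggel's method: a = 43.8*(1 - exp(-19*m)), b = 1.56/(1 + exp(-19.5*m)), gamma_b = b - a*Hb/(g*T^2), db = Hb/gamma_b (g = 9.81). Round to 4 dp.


a = 43.8 * (1 - exp(-19 * m))
exp(-19 * 0.028) = exp(-0.5320) = 0.587429
a = 43.8 * (1 - 0.587429) = 18.070613
b = 1.56 / (1 + exp(-19.5 * m))
exp(-19.5 * 0.028) = exp(-0.5460) = 0.579262
b = 1.56 / (1 + 0.579262) = 0.987803
Hb / (g * T^2) = 3.81 / (9.81 * 6.3^2) = 3.81 / 389.3589 = 0.00978532
gamma_b = b - a * Hb/(g*T^2) = 0.987803 - 18.070613 * 0.00978532 = 0.810976
db = Hb / gamma_b = 3.81 / 0.810976
db = 4.6980 m

4.6980


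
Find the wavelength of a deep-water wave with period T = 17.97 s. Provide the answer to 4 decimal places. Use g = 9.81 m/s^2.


L0 = g * T^2 / (2 * pi)
L0 = 9.81 * 17.97^2 / (2 * pi)
L0 = 9.81 * 322.9209 / 6.28319
L0 = 3167.8540 / 6.28319
L0 = 504.1796 m

504.1796


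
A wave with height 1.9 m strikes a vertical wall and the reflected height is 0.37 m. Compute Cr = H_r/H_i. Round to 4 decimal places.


Cr = H_r / H_i
Cr = 0.37 / 1.9
Cr = 0.1947

0.1947


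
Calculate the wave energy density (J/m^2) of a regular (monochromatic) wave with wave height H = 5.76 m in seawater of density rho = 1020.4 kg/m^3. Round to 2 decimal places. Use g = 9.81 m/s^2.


E = (1/8) * rho * g * H^2
E = (1/8) * 1020.4 * 9.81 * 5.76^2
E = 0.125 * 1020.4 * 9.81 * 33.1776
E = 41513.99 J/m^2

41513.99


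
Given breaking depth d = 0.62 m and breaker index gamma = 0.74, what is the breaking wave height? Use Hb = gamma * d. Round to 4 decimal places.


Hb = gamma * d
Hb = 0.74 * 0.62
Hb = 0.4588 m

0.4588


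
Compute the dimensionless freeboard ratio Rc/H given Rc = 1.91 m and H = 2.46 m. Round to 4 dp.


Relative freeboard = Rc / H
= 1.91 / 2.46
= 0.7764

0.7764


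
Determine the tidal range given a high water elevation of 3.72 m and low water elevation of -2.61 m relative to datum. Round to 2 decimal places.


Tidal range = High water - Low water
Tidal range = 3.72 - (-2.61)
Tidal range = 6.33 m

6.33


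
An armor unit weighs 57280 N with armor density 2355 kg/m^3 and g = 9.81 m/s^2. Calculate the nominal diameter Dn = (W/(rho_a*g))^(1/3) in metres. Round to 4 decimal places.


V = W / (rho_a * g)
V = 57280 / (2355 * 9.81)
V = 57280 / 23102.55
V = 2.479380 m^3
Dn = V^(1/3) = 2.479380^(1/3)
Dn = 1.3535 m

1.3535


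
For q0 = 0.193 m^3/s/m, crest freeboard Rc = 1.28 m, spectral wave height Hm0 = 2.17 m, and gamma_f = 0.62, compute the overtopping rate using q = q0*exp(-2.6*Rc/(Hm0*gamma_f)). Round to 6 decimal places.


q = q0 * exp(-2.6 * Rc / (Hm0 * gamma_f))
Exponent = -2.6 * 1.28 / (2.17 * 0.62)
= -2.6 * 1.28 / 1.3454
= -2.473614
exp(-2.473614) = 0.084280
q = 0.193 * 0.084280
q = 0.016266 m^3/s/m

0.016266


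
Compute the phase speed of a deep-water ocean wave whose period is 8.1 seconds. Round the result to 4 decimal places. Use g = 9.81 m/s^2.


We use the deep-water celerity formula:
C = g * T / (2 * pi)
C = 9.81 * 8.1 / (2 * 3.14159...)
C = 79.461000 / 6.283185
C = 12.6466 m/s

12.6466


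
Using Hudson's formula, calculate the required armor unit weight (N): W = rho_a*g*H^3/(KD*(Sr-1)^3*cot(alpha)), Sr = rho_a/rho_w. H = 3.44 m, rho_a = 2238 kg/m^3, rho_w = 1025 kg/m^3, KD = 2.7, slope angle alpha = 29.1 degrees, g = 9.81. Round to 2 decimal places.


Sr = rho_a / rho_w = 2238 / 1025 = 2.183415
(Sr - 1) = 1.183415
(Sr - 1)^3 = 1.657337
cot(29.1) = 1 / tan(29.1) = 1 / 0.556593 = 1.796645
Numerator = 2238 * 9.81 * 3.44^3 = 893726.0511
Denominator = 2.7 * 1.657337 * 1.796645 = 8.039646
W = 893726.0511 / 8.039646
W = 111164.85 N

111164.85


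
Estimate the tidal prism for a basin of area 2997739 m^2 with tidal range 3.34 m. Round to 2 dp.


Tidal prism = Area * Tidal range
P = 2997739 * 3.34
P = 10012448.26 m^3

10012448.26


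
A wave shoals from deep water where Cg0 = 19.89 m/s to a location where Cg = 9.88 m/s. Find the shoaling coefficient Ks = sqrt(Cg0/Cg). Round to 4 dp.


Ks = sqrt(Cg0 / Cg)
Ks = sqrt(19.89 / 9.88)
Ks = sqrt(2.0132)
Ks = 1.4189

1.4189


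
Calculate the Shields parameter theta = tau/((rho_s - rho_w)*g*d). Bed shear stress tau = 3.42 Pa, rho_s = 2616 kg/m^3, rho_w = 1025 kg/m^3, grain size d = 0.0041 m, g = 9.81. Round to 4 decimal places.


theta = tau / ((rho_s - rho_w) * g * d)
rho_s - rho_w = 2616 - 1025 = 1591
Denominator = 1591 * 9.81 * 0.0041 = 63.991611
theta = 3.42 / 63.991611
theta = 0.0534

0.0534


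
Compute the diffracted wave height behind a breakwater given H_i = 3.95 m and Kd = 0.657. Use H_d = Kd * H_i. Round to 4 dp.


H_d = Kd * H_i
H_d = 0.657 * 3.95
H_d = 2.5952 m

2.5952


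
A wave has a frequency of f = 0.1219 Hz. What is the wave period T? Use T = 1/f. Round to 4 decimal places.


T = 1 / f
T = 1 / 0.1219
T = 8.2034 s

8.2034


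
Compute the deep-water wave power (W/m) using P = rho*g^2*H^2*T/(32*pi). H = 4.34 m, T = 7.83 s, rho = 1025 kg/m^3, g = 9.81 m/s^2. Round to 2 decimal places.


P = rho * g^2 * H^2 * T / (32 * pi)
P = 1025 * 9.81^2 * 4.34^2 * 7.83 / (32 * pi)
P = 1025 * 96.2361 * 18.8356 * 7.83 / 100.53096
P = 144711.57 W/m

144711.57


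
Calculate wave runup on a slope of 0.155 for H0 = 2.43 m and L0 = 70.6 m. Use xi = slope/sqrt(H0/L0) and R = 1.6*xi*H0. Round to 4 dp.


xi = slope / sqrt(H0/L0)
H0/L0 = 2.43/70.6 = 0.034419
sqrt(0.034419) = 0.185524
xi = 0.155 / 0.185524 = 0.835470
R = 1.6 * xi * H0 = 1.6 * 0.835470 * 2.43
R = 3.2483 m

3.2483


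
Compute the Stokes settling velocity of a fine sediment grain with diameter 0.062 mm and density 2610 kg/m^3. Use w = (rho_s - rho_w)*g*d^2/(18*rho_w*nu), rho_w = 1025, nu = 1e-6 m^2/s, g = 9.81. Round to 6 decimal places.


w = (rho_s - rho_w) * g * d^2 / (18 * rho_w * nu)
d = 0.062 mm = 0.000062 m
rho_s - rho_w = 2610 - 1025 = 1585
Numerator = 1585 * 9.81 * (0.000062)^2 = 0.000059769779
Denominator = 18 * 1025 * 1e-6 = 0.018450
w = 0.003240 m/s

0.003240


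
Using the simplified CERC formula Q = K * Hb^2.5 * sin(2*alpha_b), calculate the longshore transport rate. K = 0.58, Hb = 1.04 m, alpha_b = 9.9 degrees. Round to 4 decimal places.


Q = K * Hb^2.5 * sin(2 * alpha_b)
Hb^2.5 = 1.04^2.5 = 1.103020
sin(2 * 9.9) = sin(19.8) = 0.338738
Q = 0.58 * 1.103020 * 0.338738
Q = 0.2167 m^3/s

0.2167


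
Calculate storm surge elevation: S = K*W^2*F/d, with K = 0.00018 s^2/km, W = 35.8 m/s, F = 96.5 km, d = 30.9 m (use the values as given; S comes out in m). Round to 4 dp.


S = K * W^2 * F / d
W^2 = 35.8^2 = 1281.64
S = 0.00018 * 1281.64 * 96.5 / 30.9
Numerator = 0.00018 * 1281.64 * 96.5 = 22.262087
S = 22.262087 / 30.9 = 0.7205 m

0.7205


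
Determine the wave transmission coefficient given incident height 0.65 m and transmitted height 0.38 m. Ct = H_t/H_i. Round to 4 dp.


Ct = H_t / H_i
Ct = 0.38 / 0.65
Ct = 0.5846

0.5846


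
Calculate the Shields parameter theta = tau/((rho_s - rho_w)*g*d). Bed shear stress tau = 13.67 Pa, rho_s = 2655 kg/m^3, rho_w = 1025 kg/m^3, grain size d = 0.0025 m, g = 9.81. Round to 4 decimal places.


theta = tau / ((rho_s - rho_w) * g * d)
rho_s - rho_w = 2655 - 1025 = 1630
Denominator = 1630 * 9.81 * 0.0025 = 39.975750
theta = 13.67 / 39.975750
theta = 0.3420

0.3420


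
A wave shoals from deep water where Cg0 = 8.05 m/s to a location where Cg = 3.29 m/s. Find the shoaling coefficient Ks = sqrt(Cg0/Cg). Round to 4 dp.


Ks = sqrt(Cg0 / Cg)
Ks = sqrt(8.05 / 3.29)
Ks = sqrt(2.4468)
Ks = 1.5642

1.5642


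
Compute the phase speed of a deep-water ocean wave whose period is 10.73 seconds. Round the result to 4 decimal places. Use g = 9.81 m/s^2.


We use the deep-water celerity formula:
C = g * T / (2 * pi)
C = 9.81 * 10.73 / (2 * 3.14159...)
C = 105.261300 / 6.283185
C = 16.7529 m/s

16.7529


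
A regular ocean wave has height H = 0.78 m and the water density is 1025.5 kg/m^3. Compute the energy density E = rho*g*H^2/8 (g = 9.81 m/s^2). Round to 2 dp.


E = (1/8) * rho * g * H^2
E = (1/8) * 1025.5 * 9.81 * 0.78^2
E = 0.125 * 1025.5 * 9.81 * 0.6084
E = 765.07 J/m^2

765.07


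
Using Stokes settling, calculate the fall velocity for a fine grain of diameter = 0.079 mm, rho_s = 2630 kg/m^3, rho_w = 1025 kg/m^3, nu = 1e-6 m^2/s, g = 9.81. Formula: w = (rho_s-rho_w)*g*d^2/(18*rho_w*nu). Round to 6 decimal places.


w = (rho_s - rho_w) * g * d^2 / (18 * rho_w * nu)
d = 0.079 mm = 0.000079 m
rho_s - rho_w = 2630 - 1025 = 1605
Numerator = 1605 * 9.81 * (0.000079)^2 = 0.000098264857
Denominator = 18 * 1025 * 1e-6 = 0.018450
w = 0.005326 m/s

0.005326


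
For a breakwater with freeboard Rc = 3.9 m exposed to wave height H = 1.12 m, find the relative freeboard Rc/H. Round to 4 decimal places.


Relative freeboard = Rc / H
= 3.9 / 1.12
= 3.4821

3.4821


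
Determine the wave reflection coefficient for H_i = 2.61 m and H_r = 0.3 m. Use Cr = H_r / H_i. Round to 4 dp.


Cr = H_r / H_i
Cr = 0.3 / 2.61
Cr = 0.1149

0.1149


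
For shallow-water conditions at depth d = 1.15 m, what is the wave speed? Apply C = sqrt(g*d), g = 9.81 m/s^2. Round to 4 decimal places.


Using the shallow-water approximation:
C = sqrt(g * d) = sqrt(9.81 * 1.15)
C = sqrt(11.2815)
C = 3.3588 m/s

3.3588


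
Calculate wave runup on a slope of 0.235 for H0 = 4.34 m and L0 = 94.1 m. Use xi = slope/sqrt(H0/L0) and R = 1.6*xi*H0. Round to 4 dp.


xi = slope / sqrt(H0/L0)
H0/L0 = 4.34/94.1 = 0.046121
sqrt(0.046121) = 0.214758
xi = 0.235 / 0.214758 = 1.094253
R = 1.6 * xi * H0 = 1.6 * 1.094253 * 4.34
R = 7.5985 m

7.5985


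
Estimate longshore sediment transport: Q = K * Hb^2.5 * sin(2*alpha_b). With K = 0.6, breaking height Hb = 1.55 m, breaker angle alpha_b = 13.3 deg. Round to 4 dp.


Q = K * Hb^2.5 * sin(2 * alpha_b)
Hb^2.5 = 1.55^2.5 = 2.991088
sin(2 * 13.3) = sin(26.6) = 0.447759
Q = 0.6 * 2.991088 * 0.447759
Q = 0.8036 m^3/s

0.8036


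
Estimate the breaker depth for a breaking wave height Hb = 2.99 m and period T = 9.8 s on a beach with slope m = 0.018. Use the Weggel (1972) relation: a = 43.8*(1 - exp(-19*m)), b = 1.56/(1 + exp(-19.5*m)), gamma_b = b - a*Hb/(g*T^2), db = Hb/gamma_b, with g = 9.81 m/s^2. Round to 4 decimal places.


a = 43.8 * (1 - exp(-19 * m))
exp(-19 * 0.018) = exp(-0.3420) = 0.710348
a = 43.8 * (1 - 0.710348) = 12.686749
b = 1.56 / (1 + exp(-19.5 * m))
exp(-19.5 * 0.018) = exp(-0.3510) = 0.703984
b = 1.56 / (1 + 0.703984) = 0.915502
Hb / (g * T^2) = 2.99 / (9.81 * 9.8^2) = 2.99 / 942.1524 = 0.00317358
gamma_b = b - a * Hb/(g*T^2) = 0.915502 - 12.686749 * 0.00317358 = 0.875239
db = Hb / gamma_b = 2.99 / 0.875239
db = 3.4162 m

3.4162


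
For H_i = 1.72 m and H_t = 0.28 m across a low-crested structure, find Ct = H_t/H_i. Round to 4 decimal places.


Ct = H_t / H_i
Ct = 0.28 / 1.72
Ct = 0.1628

0.1628


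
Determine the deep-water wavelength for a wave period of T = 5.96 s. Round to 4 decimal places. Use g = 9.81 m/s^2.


L0 = g * T^2 / (2 * pi)
L0 = 9.81 * 5.96^2 / (2 * pi)
L0 = 9.81 * 35.5216 / 6.28319
L0 = 348.4669 / 6.28319
L0 = 55.4602 m

55.4602


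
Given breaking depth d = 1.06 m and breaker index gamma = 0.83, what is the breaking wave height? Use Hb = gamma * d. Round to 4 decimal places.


Hb = gamma * d
Hb = 0.83 * 1.06
Hb = 0.8798 m

0.8798


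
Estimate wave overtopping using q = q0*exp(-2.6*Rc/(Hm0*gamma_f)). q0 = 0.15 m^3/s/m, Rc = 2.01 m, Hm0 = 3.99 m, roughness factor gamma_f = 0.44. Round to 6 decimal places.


q = q0 * exp(-2.6 * Rc / (Hm0 * gamma_f))
Exponent = -2.6 * 2.01 / (3.99 * 0.44)
= -2.6 * 2.01 / 1.7556
= -2.976760
exp(-2.976760) = 0.050958
q = 0.15 * 0.050958
q = 0.007644 m^3/s/m

0.007644


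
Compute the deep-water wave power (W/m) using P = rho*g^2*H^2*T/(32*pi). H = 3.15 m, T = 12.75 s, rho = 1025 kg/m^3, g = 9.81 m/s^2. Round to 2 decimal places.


P = rho * g^2 * H^2 * T / (32 * pi)
P = 1025 * 9.81^2 * 3.15^2 * 12.75 / (32 * pi)
P = 1025 * 96.2361 * 9.9225 * 12.75 / 100.53096
P = 124134.74 W/m

124134.74


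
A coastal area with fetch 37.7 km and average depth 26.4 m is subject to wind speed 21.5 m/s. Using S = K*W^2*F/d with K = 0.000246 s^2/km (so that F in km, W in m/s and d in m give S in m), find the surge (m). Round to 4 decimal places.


S = K * W^2 * F / d
W^2 = 21.5^2 = 462.25
S = 0.000246 * 462.25 * 37.7 / 26.4
Numerator = 0.000246 * 462.25 * 37.7 = 4.286999
S = 4.286999 / 26.4 = 0.1624 m

0.1624


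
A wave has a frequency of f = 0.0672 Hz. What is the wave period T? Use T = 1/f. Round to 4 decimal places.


T = 1 / f
T = 1 / 0.0672
T = 14.8810 s

14.8810


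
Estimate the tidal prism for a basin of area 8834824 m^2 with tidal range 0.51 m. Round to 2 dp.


Tidal prism = Area * Tidal range
P = 8834824 * 0.51
P = 4505760.24 m^3

4505760.24


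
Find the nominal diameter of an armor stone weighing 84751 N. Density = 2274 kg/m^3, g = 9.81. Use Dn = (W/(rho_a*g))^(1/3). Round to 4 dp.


V = W / (rho_a * g)
V = 84751 / (2274 * 9.81)
V = 84751 / 22307.94
V = 3.799141 m^3
Dn = V^(1/3) = 3.799141^(1/3)
Dn = 1.5604 m

1.5604


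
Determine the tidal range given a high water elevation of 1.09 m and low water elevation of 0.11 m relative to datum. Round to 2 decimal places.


Tidal range = High water - Low water
Tidal range = 1.09 - (0.11)
Tidal range = 0.98 m

0.98


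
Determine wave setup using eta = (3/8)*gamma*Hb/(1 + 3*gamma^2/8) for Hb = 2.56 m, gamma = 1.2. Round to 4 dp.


eta = (3/8) * gamma * Hb / (1 + 3*gamma^2/8)
Numerator = (3/8) * 1.2 * 2.56 = 1.152000
Denominator = 1 + 3*1.2^2/8 = 1 + 0.540000 = 1.540000
eta = 1.152000 / 1.540000
eta = 0.7481 m

0.7481


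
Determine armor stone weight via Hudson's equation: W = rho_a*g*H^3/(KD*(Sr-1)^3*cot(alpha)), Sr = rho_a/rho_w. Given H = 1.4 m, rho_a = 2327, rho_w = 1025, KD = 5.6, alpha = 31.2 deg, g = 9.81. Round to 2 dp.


Sr = rho_a / rho_w = 2327 / 1025 = 2.270244
(Sr - 1) = 1.270244
(Sr - 1)^3 = 2.049563
cot(31.2) = 1 / tan(31.2) = 1 / 0.605622 = 1.651196
Numerator = 2327 * 9.81 * 1.4^3 = 62639.6753
Denominator = 5.6 * 2.049563 * 1.651196 = 18.951696
W = 62639.6753 / 18.951696
W = 3305.23 N

3305.23


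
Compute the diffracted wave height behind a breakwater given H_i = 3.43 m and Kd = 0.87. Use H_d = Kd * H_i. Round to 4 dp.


H_d = Kd * H_i
H_d = 0.87 * 3.43
H_d = 2.9841 m

2.9841


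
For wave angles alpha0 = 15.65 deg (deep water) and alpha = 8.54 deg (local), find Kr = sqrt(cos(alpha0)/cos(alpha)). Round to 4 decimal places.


Kr = sqrt(cos(alpha0) / cos(alpha))
cos(15.65) = 0.962928
cos(8.54) = 0.988912
Kr = sqrt(0.962928 / 0.988912)
Kr = sqrt(0.973724)
Kr = 0.9868

0.9868


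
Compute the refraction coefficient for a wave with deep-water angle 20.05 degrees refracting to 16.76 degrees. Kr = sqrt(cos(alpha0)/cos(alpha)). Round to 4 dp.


Kr = sqrt(cos(alpha0) / cos(alpha))
cos(20.05) = 0.939394
cos(16.76) = 0.957521
Kr = sqrt(0.939394 / 0.957521)
Kr = sqrt(0.981069)
Kr = 0.9905

0.9905


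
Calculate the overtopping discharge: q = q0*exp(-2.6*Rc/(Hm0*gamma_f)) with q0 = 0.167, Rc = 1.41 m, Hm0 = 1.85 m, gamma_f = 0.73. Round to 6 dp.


q = q0 * exp(-2.6 * Rc / (Hm0 * gamma_f))
Exponent = -2.6 * 1.41 / (1.85 * 0.73)
= -2.6 * 1.41 / 1.3505
= -2.714550
exp(-2.714550) = 0.066235
q = 0.167 * 0.066235
q = 0.011061 m^3/s/m

0.011061


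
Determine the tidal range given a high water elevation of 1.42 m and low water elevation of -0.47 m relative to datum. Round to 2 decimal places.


Tidal range = High water - Low water
Tidal range = 1.42 - (-0.47)
Tidal range = 1.89 m

1.89


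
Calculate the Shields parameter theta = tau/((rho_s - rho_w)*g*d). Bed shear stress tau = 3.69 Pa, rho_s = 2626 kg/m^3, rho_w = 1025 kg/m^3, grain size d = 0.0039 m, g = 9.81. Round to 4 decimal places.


theta = tau / ((rho_s - rho_w) * g * d)
rho_s - rho_w = 2626 - 1025 = 1601
Denominator = 1601 * 9.81 * 0.0039 = 61.252659
theta = 3.69 / 61.252659
theta = 0.0602

0.0602


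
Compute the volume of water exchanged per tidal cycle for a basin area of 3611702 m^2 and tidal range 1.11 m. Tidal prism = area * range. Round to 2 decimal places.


Tidal prism = Area * Tidal range
P = 3611702 * 1.11
P = 4008989.22 m^3

4008989.22


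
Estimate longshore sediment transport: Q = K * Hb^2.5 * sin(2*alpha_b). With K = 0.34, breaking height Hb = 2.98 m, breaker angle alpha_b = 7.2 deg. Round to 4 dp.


Q = K * Hb^2.5 * sin(2 * alpha_b)
Hb^2.5 = 2.98^2.5 = 15.329947
sin(2 * 7.2) = sin(14.4) = 0.248690
Q = 0.34 * 15.329947 * 0.248690
Q = 1.2962 m^3/s

1.2962


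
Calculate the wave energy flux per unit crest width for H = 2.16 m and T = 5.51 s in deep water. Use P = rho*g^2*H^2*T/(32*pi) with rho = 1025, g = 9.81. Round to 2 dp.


P = rho * g^2 * H^2 * T / (32 * pi)
P = 1025 * 9.81^2 * 2.16^2 * 5.51 / (32 * pi)
P = 1025 * 96.2361 * 4.6656 * 5.51 / 100.53096
P = 25224.42 W/m

25224.42


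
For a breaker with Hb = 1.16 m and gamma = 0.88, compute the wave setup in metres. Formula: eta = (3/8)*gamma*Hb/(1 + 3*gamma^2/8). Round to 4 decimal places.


eta = (3/8) * gamma * Hb / (1 + 3*gamma^2/8)
Numerator = (3/8) * 0.88 * 1.16 = 0.382800
Denominator = 1 + 3*0.88^2/8 = 1 + 0.290400 = 1.290400
eta = 0.382800 / 1.290400
eta = 0.2967 m

0.2967


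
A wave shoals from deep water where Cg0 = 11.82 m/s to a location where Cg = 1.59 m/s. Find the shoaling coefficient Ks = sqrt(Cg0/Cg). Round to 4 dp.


Ks = sqrt(Cg0 / Cg)
Ks = sqrt(11.82 / 1.59)
Ks = sqrt(7.4340)
Ks = 2.7265

2.7265


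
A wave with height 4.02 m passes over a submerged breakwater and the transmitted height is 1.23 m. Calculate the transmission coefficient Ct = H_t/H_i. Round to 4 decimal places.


Ct = H_t / H_i
Ct = 1.23 / 4.02
Ct = 0.3060

0.3060


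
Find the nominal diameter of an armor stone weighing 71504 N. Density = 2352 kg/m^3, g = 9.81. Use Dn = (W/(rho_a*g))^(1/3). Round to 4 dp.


V = W / (rho_a * g)
V = 71504 / (2352 * 9.81)
V = 71504 / 23073.12
V = 3.099017 m^3
Dn = V^(1/3) = 3.099017^(1/3)
Dn = 1.4579 m

1.4579


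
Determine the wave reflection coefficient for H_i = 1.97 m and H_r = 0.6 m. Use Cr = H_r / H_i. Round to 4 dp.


Cr = H_r / H_i
Cr = 0.6 / 1.97
Cr = 0.3046

0.3046


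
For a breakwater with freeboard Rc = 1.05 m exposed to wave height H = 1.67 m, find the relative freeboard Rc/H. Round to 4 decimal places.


Relative freeboard = Rc / H
= 1.05 / 1.67
= 0.6287

0.6287


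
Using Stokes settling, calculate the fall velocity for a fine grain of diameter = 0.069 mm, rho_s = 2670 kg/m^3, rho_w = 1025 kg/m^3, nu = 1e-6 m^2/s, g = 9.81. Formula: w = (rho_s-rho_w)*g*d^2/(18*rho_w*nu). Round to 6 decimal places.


w = (rho_s - rho_w) * g * d^2 / (18 * rho_w * nu)
d = 0.069 mm = 0.000069 m
rho_s - rho_w = 2670 - 1025 = 1645
Numerator = 1645 * 9.81 * (0.000069)^2 = 0.000076830399
Denominator = 18 * 1025 * 1e-6 = 0.018450
w = 0.004164 m/s

0.004164


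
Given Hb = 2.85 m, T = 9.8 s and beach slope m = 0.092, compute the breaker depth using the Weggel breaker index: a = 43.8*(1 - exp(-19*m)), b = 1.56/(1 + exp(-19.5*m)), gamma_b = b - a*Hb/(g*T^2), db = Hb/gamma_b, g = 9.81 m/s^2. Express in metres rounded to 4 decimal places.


a = 43.8 * (1 - exp(-19 * m))
exp(-19 * 0.092) = exp(-1.7480) = 0.174122
a = 43.8 * (1 - 0.174122) = 36.173463
b = 1.56 / (1 + exp(-19.5 * m))
exp(-19.5 * 0.092) = exp(-1.7940) = 0.166294
b = 1.56 / (1 + 0.166294) = 1.337571
Hb / (g * T^2) = 2.85 / (9.81 * 9.8^2) = 2.85 / 942.1524 = 0.00302499
gamma_b = b - a * Hb/(g*T^2) = 1.337571 - 36.173463 * 0.00302499 = 1.228146
db = Hb / gamma_b = 2.85 / 1.228146
db = 2.3206 m

2.3206


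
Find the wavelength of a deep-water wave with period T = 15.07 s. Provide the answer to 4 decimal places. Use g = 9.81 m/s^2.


L0 = g * T^2 / (2 * pi)
L0 = 9.81 * 15.07^2 / (2 * pi)
L0 = 9.81 * 227.1049 / 6.28319
L0 = 2227.8991 / 6.28319
L0 = 354.5811 m

354.5811


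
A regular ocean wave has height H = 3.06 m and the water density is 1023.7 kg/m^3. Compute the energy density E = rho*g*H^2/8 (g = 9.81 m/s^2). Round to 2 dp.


E = (1/8) * rho * g * H^2
E = (1/8) * 1023.7 * 9.81 * 3.06^2
E = 0.125 * 1023.7 * 9.81 * 9.3636
E = 11754.24 J/m^2

11754.24


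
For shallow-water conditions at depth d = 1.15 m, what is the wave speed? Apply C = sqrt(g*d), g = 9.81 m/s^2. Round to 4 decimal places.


Using the shallow-water approximation:
C = sqrt(g * d) = sqrt(9.81 * 1.15)
C = sqrt(11.2815)
C = 3.3588 m/s

3.3588


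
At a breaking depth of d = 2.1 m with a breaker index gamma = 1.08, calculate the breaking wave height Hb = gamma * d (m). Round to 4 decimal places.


Hb = gamma * d
Hb = 1.08 * 2.1
Hb = 2.2680 m

2.2680


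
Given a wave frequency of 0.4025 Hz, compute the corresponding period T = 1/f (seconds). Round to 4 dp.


T = 1 / f
T = 1 / 0.4025
T = 2.4845 s

2.4845


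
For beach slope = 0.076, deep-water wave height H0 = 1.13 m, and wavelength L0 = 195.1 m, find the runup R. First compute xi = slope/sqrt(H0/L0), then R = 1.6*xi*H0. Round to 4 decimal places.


xi = slope / sqrt(H0/L0)
H0/L0 = 1.13/195.1 = 0.005792
sqrt(0.005792) = 0.076105
xi = 0.076 / 0.076105 = 0.998626
R = 1.6 * xi * H0 = 1.6 * 0.998626 * 1.13
R = 1.8055 m

1.8055
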